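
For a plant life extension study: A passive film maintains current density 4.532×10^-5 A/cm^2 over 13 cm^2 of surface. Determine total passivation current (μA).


I = i_pass * A, then convert A → μA (×10^6)
I = 4.532×10^-5 * 13 * 10^6 = 589.16 μA

589.16 μA


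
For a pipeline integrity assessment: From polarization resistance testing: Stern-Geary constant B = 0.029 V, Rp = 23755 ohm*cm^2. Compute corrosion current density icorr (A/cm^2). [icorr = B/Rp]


Apply the Stern-Geary relation: icorr = B / Rp
icorr = 0.029 / 23755 = 1.221×10^-6 A/cm^2

1.221×10^-6 A/cm^2


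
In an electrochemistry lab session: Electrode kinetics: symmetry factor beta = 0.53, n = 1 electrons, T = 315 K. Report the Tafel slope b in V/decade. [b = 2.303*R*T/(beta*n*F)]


Apply the Tafel slope relation: b = 2.303*R*T/(beta*n*F)
Numerator: 2.303 * 8.314 * 315 = 6031.35
Denominator: 0.53 * 1 * 96485 = 51137.05
b = 6031.35 / 51137.05 = 0.1179 V/decade

0.1179 V/decade


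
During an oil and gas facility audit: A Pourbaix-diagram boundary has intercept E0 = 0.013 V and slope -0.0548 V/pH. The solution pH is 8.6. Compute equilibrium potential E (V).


Apply the Pourbaix line equation: E = E0 + slope*pH
E = 0.013 + (-0.0548)*8.6 = 0.013 + (-0.47128) = -0.45828 V
Rounded to 3 decimal places: E = -0.458 V

-0.458 V


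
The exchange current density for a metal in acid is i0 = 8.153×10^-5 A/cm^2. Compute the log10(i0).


i0 = 8.153×10^-5 A/cm^2
log10(i0) = -4.089

-4.089


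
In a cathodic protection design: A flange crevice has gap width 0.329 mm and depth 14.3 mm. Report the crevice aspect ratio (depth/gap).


Aspect ratio = depth / gap
Ratio = 14.3 / 0.329 = 43.5

43.5


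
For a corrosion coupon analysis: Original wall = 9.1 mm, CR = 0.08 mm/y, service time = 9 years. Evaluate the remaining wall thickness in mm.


Remaining wall = original − CR × time
t = 9.1 − 0.08*9 = 9.1 − 0.72 = 8.38 mm

8.38 mm


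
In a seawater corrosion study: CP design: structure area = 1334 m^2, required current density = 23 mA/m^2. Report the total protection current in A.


I = area * current density, then convert mA → A (÷1000)
I = 1334 * 23 / 1000 = 30.68 A

30.68 A


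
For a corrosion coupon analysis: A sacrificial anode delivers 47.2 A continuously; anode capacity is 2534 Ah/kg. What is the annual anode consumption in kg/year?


Annual consumption = current * hours per year / capacity
Rate = 47.2 * 8760 / 2534 = 163.2 kg/year

163.2 kg/year


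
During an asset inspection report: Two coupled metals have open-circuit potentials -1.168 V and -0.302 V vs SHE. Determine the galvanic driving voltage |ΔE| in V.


Driving voltage is the absolute potential difference.
|ΔE| = |-1.168 − (-0.302)| = 0.866 V

0.866 V


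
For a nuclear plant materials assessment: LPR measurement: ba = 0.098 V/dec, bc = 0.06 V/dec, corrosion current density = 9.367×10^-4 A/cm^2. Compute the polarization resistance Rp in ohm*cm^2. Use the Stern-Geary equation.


Apply the Stern-Geary equation: Rp = ba*bc / (2.303*icorr*(ba+bc))
ba*bc = 0.098*0.06 = 0.00588
ba+bc = 0.158; 2.303*icorr*(ba+bc) = 2.303*9.367×10^-4*0.158 = 3.4084078×10^-4
Rp = 0.00588 / 3.4084078×10^-4 = 17.3 ohm*cm^2

17.3 ohm*cm^2


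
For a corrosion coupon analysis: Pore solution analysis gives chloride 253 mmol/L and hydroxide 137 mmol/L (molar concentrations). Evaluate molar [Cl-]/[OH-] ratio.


Threshold parameter = [Cl-] / [OH-] (molar basis; both in mmol/L, so units cancel)
Ratio = 253 / 137 = 1.85

1.85


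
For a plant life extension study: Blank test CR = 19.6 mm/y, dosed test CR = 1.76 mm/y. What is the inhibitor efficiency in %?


Apply the inhibitor-efficiency definition: IE = (CR_blank − CR_inh)/CR_blank × 100
IE = (19.6 − 1.76) / 19.6 × 100
IE = 17.84 / 19.6 × 100 = 91.0 %

91.0 %


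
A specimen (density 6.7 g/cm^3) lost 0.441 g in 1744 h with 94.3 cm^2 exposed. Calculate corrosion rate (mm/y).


Apply the mm/y weight-loss relation: CR = 87600 * W / (D * A * T)
Numerator: 87600 * 0.441 = 38631.6
Denominator: 6.7 * 94.3 * 1744 = 1101876.64
CR = 38631.6 / 1101876.64 = 0.03506 mm/y

0.03506 mm/y


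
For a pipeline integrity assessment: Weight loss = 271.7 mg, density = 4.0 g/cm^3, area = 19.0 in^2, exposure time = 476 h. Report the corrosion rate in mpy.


Apply the mpy weight-loss relation: CR = 534 * W / (D * A * T)
Numerator: 534 * 271.7 = 145087.8
Denominator: 4.0 * 19.0 * 476 = 36176.0
CR = 145087.8 / 36176.0 = 4.01061 mpy

4.01061 mpy


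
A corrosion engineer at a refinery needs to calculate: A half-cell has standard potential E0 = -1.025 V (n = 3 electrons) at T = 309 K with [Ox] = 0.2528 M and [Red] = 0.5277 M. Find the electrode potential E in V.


Apply the Nernst equation: E = E0 + (RT/nF)*ln([Ox]/[Red])
Step 1: RT/nF = 8.314*309/(3*96485) = 0.00887539 V
Step 2: [Ox]/[Red] = 0.2528/0.5277 = 0.47906
Step 3: ln(0.47906) = -0.735929
Step 4: correction = 0.00887539 * -0.735929 = -0.0065 V
E = -1.025 + -0.0065 = -1.0315 V

-1.0315 V


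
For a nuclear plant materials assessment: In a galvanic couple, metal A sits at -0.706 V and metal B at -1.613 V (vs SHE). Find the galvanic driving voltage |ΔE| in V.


Driving voltage is the absolute potential difference.
|ΔE| = |-0.706 − (-1.613)| = 0.907 V

0.907 V


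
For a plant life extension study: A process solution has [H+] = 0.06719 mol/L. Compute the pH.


pH = −log10[H+]
pH = −log10(0.06719) = 1.17

1.17


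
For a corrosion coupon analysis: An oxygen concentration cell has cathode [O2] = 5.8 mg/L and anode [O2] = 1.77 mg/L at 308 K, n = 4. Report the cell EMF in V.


Apply the Nernst concentration-cell relation: E = (RT/nF)*ln(C_cathode/C_anode)
RT/nF = 8.314*308/(4*96485) = 0.006635 V
ln(5.8/1.77) = 1.18688
E = 0.006635 * 1.18688 = 0.00787 V

0.00787 V


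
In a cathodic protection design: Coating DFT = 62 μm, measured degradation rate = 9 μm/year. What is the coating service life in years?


Service life = thickness / degradation rate
Life = 62 / 9 = 6.9 years

6.9 years


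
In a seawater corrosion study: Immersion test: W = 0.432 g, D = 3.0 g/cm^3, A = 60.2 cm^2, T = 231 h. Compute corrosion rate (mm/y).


Apply the mm/y weight-loss relation: CR = 87600 * W / (D * A * T)
Numerator: 87600 * 0.432 = 37843.2
Denominator: 3.0 * 60.2 * 231 = 41718.6
CR = 37843.2 / 41718.6 = 0.907106 mm/y

0.907106 mm/y


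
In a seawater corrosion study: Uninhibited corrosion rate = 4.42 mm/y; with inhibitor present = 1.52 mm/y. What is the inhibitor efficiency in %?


Apply the inhibitor-efficiency definition: IE = (CR_blank − CR_inh)/CR_blank × 100
IE = (4.42 − 1.52) / 4.42 × 100
IE = 2.9 / 4.42 × 100 = 65.6 %

65.6 %


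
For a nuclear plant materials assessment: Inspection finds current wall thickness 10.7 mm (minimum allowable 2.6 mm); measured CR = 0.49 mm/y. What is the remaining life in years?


Apply the remaining-life relation: RL = (t_current − t_min) / CR
RL = (10.7 − 2.6) / 0.49 = 8.1 / 0.49 = 16.5 years

16.5 years


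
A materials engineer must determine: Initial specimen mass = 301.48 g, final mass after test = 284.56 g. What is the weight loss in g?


Weight loss = initial − final
WL = 301.48 − 284.56 = 16.92 g

16.92 g


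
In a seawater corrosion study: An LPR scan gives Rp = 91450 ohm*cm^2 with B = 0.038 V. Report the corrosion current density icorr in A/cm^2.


Apply the Stern-Geary relation: icorr = B / Rp
icorr = 0.038 / 91450 = 4.155×10^-7 A/cm^2

4.155×10^-7 A/cm^2


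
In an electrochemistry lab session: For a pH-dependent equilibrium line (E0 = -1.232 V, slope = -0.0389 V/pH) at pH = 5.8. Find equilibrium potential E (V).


Apply the Pourbaix line equation: E = E0 + slope*pH
E = -1.232 + (-0.0389)*5.8 = -1.232 + (-0.22562) = -1.45762 V
Rounded to 3 decimal places: E = -1.458 V

-1.458 V


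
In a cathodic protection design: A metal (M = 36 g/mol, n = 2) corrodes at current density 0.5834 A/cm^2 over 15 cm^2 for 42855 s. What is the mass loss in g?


Apply Faraday's law: m = i*A*t*M / (n*F)
Total charge passed Q = i*A*t = 0.5834*15*42855 = 375024.105 C
m = Q*M/(n*F) = 375024.105*36/(2*96485) = 69.9636 g

69.9636 g


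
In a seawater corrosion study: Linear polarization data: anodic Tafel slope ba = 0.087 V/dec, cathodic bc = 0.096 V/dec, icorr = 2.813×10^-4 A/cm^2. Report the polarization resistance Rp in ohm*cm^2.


Apply the Stern-Geary equation: Rp = ba*bc / (2.303*icorr*(ba+bc))
ba*bc = 0.087*0.096 = 0.008352
ba+bc = 0.183; 2.303*icorr*(ba+bc) = 2.303*2.813×10^-4*0.183 = 1.185536×10^-4
Rp = 0.008352 / 1.185536×10^-4 = 70.4 ohm*cm^2

70.4 ohm*cm^2


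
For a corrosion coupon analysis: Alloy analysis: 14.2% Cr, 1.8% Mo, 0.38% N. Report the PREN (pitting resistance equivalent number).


Apply the PREN formula: PREN = Cr + 3.3*Mo + 16*N
PREN = 14.2 + 3.3*1.8 + 16*0.38
PREN = 14.2 + 5.94 + 6.08 = 26.22

26.22


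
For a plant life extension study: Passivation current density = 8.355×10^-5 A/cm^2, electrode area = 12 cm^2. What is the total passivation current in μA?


I = i_pass * A, then convert A → μA (×10^6)
I = 8.355×10^-5 * 12 * 10^6 = 1002.6 μA

1002.6 μA


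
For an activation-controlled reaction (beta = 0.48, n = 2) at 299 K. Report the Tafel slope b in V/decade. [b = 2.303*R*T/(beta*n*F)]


Apply the Tafel slope relation: b = 2.303*R*T/(beta*n*F)
Numerator: 2.303 * 8.314 * 299 = 5725.0
Denominator: 0.48 * 2 * 96485 = 92625.6
b = 5725.0 / 92625.6 = 0.062 V/decade

0.062 V/decade


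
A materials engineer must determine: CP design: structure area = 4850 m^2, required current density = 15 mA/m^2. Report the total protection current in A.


I = area * current density, then convert mA → A (÷1000)
I = 4850 * 15 / 1000 = 72.75 A

72.75 A


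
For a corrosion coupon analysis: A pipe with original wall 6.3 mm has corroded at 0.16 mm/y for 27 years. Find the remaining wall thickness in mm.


Remaining wall = original − CR × time
t = 6.3 − 0.16*27 = 6.3 − 4.32 = 1.98 mm

1.98 mm


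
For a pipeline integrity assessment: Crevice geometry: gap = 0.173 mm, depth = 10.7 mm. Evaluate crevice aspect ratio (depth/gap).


Aspect ratio = depth / gap
Ratio = 10.7 / 0.173 = 61.8

61.8


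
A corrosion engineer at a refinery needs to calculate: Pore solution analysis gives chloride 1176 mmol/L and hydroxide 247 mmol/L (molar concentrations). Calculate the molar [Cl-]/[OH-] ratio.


Threshold parameter = [Cl-] / [OH-] (molar basis; both in mmol/L, so units cancel)
Ratio = 1176 / 247 = 4.76

4.76


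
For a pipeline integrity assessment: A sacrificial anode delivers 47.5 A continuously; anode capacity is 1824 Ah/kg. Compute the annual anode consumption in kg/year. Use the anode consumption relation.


Annual consumption = current * hours per year / capacity
Rate = 47.5 * 8760 / 1824 = 228.1 kg/year

228.1 kg/year


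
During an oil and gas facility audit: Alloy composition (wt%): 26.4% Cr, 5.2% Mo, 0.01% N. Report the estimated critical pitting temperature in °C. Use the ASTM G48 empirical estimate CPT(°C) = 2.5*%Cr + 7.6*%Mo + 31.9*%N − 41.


Apply the ASTM G48 empirical CPT estimate: CPT(°C) = 2.5*%Cr + 7.6*%Mo + 31.9*%N − 41
2.5*26.4 = 66; 7.6*5.2 = 39.52; 31.9*0.01 = 0.319
CPT = 66 + 39.52 + 0.319 − 41 = 64.839 °C
Rounded to 0.1 °C: CPT ≈ 64.8 °C

64.8 °C


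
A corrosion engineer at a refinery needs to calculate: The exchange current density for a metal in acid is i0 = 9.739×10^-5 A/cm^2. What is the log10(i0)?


i0 = 9.739×10^-5 A/cm^2
log10(i0) = -4.011

-4.011


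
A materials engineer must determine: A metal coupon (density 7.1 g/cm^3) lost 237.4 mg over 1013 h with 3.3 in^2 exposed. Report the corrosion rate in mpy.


Apply the mpy weight-loss relation: CR = 534 * W / (D * A * T)
Numerator: 534 * 237.4 = 126771.6
Denominator: 7.1 * 3.3 * 1013 = 23734.59
CR = 126771.6 / 23734.59 = 5.34122 mpy

5.34122 mpy


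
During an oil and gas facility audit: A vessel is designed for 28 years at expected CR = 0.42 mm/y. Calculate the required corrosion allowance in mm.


Corrosion allowance = CR × design life
CA = 0.42 * 28 = 11.76 mm

11.76 mm


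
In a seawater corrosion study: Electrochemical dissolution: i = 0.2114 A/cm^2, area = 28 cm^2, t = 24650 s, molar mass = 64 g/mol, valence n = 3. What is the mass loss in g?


Apply Faraday's law: m = i*A*t*M / (n*F)
Total charge passed Q = i*A*t = 0.2114*28*24650 = 145908.28 C
m = Q*M/(n*F) = 145908.28*64/(3*96485) = 32.261 g

32.261 g


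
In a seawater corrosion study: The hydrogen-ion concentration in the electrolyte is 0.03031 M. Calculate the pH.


pH = −log10[H+]
pH = −log10(0.03031) = 1.52

1.52


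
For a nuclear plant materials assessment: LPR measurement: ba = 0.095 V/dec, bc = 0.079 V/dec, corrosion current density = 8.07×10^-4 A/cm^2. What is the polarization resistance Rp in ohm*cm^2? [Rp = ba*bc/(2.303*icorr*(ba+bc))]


Apply the Stern-Geary equation: Rp = ba*bc / (2.303*icorr*(ba+bc))
ba*bc = 0.095*0.079 = 0.007505
ba+bc = 0.174; 2.303*icorr*(ba+bc) = 2.303*8.07×10^-4*0.174 = 3.2338265×10^-4
Rp = 0.007505 / 3.2338265×10^-4 = 23.21 ohm*cm^2

23.21 ohm*cm^2


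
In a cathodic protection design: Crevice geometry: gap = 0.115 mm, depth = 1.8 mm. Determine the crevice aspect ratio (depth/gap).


Aspect ratio = depth / gap
Ratio = 1.8 / 0.115 = 15.7

15.7


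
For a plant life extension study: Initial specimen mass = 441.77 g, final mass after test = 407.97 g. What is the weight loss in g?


Weight loss = initial − final
WL = 441.77 − 407.97 = 33.8 g

33.8 g


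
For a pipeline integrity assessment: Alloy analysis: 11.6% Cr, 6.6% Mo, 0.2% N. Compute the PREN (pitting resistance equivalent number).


Apply the PREN formula: PREN = Cr + 3.3*Mo + 16*N
PREN = 11.6 + 3.3*6.6 + 16*0.2
PREN = 11.6 + 21.78 + 3.2 = 36.58

36.58


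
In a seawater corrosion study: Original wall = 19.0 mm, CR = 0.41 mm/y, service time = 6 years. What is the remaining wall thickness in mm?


Remaining wall = original − CR × time
t = 19.0 − 0.41*6 = 19.0 − 2.46 = 16.54 mm

16.54 mm


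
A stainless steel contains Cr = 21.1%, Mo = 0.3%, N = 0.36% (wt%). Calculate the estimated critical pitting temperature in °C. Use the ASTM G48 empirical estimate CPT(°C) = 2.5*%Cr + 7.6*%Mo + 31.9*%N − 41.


Apply the ASTM G48 empirical CPT estimate: CPT(°C) = 2.5*%Cr + 7.6*%Mo + 31.9*%N − 41
2.5*21.1 = 52.75; 7.6*0.3 = 2.28; 31.9*0.36 = 11.484
CPT = 52.75 + 2.28 + 11.484 − 41 = 25.514 °C
Rounded to 0.1 °C: CPT ≈ 25.5 °C

25.5 °C


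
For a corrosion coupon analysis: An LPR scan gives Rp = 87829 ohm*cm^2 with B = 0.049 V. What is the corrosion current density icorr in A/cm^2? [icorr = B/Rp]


Apply the Stern-Geary relation: icorr = B / Rp
icorr = 0.049 / 87829 = 5.579×10^-7 A/cm^2

5.579×10^-7 A/cm^2


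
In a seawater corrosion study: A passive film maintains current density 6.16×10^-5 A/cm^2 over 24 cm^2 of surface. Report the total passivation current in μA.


I = i_pass * A, then convert A → μA (×10^6)
I = 6.16×10^-5 * 24 * 10^6 = 1478.4 μA

1478.4 μA


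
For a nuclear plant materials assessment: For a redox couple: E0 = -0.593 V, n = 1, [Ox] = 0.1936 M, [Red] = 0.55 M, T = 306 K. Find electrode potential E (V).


Apply the Nernst equation: E = E0 + (RT/nF)*ln([Ox]/[Red])
Step 1: RT/nF = 8.314*306/(1*96485) = 0.02636766 V
Step 2: [Ox]/[Red] = 0.1936/0.55 = 0.352
Step 3: ln(0.352) = -1.044124
Step 4: correction = 0.02636766 * -1.044124 = -0.028 V
E = -0.593 + -0.028 = -0.621 V

-0.621 V


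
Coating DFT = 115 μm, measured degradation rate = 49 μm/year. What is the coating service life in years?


Service life = thickness / degradation rate
Life = 115 / 49 = 2.3 years

2.3 years


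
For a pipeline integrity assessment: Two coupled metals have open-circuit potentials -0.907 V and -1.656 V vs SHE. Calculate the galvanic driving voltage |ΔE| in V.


Driving voltage is the absolute potential difference.
|ΔE| = |-0.907 − (-1.656)| = 0.749 V

0.749 V


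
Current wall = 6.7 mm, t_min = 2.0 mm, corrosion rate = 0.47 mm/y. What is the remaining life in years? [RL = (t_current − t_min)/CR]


Apply the remaining-life relation: RL = (t_current − t_min) / CR
RL = (6.7 − 2.0) / 0.47 = 4.7 / 0.47 = 10.0 years

10.0 years


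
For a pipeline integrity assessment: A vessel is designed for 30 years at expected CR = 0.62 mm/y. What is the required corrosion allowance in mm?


Corrosion allowance = CR × design life
CA = 0.62 * 30 = 18.6 mm

18.6 mm


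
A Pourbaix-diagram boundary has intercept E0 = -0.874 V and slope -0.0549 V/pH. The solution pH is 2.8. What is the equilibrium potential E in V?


Apply the Pourbaix line equation: E = E0 + slope*pH
E = -0.874 + (-0.0549)*2.8 = -0.874 + (-0.15372) = -1.02772 V
Rounded to 3 decimal places: E = -1.028 V

-1.028 V


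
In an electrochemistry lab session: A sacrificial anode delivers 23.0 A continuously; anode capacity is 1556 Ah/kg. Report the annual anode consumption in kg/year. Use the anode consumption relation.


Annual consumption = current * hours per year / capacity
Rate = 23.0 * 8760 / 1556 = 129.5 kg/year

129.5 kg/year


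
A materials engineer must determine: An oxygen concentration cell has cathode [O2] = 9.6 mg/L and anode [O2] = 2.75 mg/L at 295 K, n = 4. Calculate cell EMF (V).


Apply the Nernst concentration-cell relation: E = (RT/nF)*ln(C_cathode/C_anode)
RT/nF = 8.314*295/(4*96485) = 0.00635495 V
ln(9.6/2.75) = 1.25016
E = 0.00635495 * 1.25016 = 0.00794 V

0.00794 V


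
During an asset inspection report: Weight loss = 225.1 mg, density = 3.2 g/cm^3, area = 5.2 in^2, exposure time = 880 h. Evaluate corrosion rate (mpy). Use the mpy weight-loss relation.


Apply the mpy weight-loss relation: CR = 534 * W / (D * A * T)
Numerator: 534 * 225.1 = 120203.4
Denominator: 3.2 * 5.2 * 880 = 14643.2
CR = 120203.4 / 14643.2 = 8.2088 mpy

8.2088 mpy


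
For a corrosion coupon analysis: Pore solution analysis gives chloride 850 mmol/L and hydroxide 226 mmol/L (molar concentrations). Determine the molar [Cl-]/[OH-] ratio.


Threshold parameter = [Cl-] / [OH-] (molar basis; both in mmol/L, so units cancel)
Ratio = 850 / 226 = 3.76

3.76


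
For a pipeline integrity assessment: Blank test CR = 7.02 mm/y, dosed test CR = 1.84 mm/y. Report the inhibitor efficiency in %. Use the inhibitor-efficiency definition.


Apply the inhibitor-efficiency definition: IE = (CR_blank − CR_inh)/CR_blank × 100
IE = (7.02 − 1.84) / 7.02 × 100
IE = 5.18 / 7.02 × 100 = 73.8 %

73.8 %


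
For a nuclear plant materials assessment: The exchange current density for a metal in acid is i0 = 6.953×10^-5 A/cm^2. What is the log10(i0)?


i0 = 6.953×10^-5 A/cm^2
log10(i0) = -4.158

-4.158


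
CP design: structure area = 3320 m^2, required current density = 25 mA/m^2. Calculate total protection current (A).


I = area * current density, then convert mA → A (÷1000)
I = 3320 * 25 / 1000 = 83.0 A

83.0 A


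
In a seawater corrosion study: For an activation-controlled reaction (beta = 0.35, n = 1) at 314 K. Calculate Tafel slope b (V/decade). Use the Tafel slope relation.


Apply the Tafel slope relation: b = 2.303*R*T/(beta*n*F)
Numerator: 2.303 * 8.314 * 314 = 6012.2
Denominator: 0.35 * 1 * 96485 = 33769.75
b = 6012.2 / 33769.75 = 0.178 V/decade

0.178 V/decade


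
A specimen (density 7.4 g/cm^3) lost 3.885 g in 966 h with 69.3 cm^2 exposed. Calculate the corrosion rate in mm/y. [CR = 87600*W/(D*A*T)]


Apply the mm/y weight-loss relation: CR = 87600 * W / (D * A * T)
Numerator: 87600 * 3.885 = 340326.0
Denominator: 7.4 * 69.3 * 966 = 495384.12
CR = 340326.0 / 495384.12 = 0.687 mm/y

0.687 mm/y


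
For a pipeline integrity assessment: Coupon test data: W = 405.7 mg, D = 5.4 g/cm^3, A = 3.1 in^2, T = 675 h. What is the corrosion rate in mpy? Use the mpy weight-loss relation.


Apply the mpy weight-loss relation: CR = 534 * W / (D * A * T)
Numerator: 534 * 405.7 = 216643.8
Denominator: 5.4 * 3.1 * 675 = 11299.5
CR = 216643.8 / 11299.5 = 19.1729 mpy

19.1729 mpy


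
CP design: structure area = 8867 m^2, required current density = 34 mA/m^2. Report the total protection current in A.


I = area * current density, then convert mA → A (÷1000)
I = 8867 * 34 / 1000 = 301.48 A

301.48 A


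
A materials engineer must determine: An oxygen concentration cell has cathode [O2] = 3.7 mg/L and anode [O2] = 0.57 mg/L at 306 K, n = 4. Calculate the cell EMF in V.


Apply the Nernst concentration-cell relation: E = (RT/nF)*ln(C_cathode/C_anode)
RT/nF = 8.314*306/(4*96485) = 0.00659192 V
ln(3.7/0.57) = 1.87045
E = 0.00659192 * 1.87045 = 0.01233 V

0.01233 V


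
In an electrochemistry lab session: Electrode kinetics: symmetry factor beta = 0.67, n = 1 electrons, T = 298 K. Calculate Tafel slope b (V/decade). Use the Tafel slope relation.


Apply the Tafel slope relation: b = 2.303*R*T/(beta*n*F)
Numerator: 2.303 * 8.314 * 298 = 5705.85
Denominator: 0.67 * 1 * 96485 = 64644.95
b = 5705.85 / 64644.95 = 0.0883 V/decade

0.0883 V/decade


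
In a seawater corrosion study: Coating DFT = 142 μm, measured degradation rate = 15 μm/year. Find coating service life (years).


Service life = thickness / degradation rate
Life = 142 / 15 = 9.5 years

9.5 years


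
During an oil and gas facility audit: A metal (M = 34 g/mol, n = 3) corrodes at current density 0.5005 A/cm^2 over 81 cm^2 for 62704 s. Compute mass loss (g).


Apply Faraday's law: m = i*A*t*M / (n*F)
Total charge passed Q = i*A*t = 0.5005*81*62704 = 2542051.512 C
m = Q*M/(n*F) = 2542051.512*34/(3*96485) = 298.5948 g

298.5948 g


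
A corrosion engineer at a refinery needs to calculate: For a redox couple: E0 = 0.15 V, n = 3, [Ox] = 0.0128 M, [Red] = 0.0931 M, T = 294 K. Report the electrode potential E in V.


Apply the Nernst equation: E = E0 + (RT/nF)*ln([Ox]/[Red])
Step 1: RT/nF = 8.314*294/(3*96485) = 0.00844455 V
Step 2: [Ox]/[Red] = 0.0128/0.0931 = 0.137487
Step 3: ln(0.137487) = -1.984226
Step 4: correction = 0.00844455 * -1.984226 = -0.017 V
E = 0.15 + -0.017 = 0.133 V

0.133 V


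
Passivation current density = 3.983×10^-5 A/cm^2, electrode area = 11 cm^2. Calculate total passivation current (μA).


I = i_pass * A, then convert A → μA (×10^6)
I = 3.983×10^-5 * 11 * 10^6 = 438.13 μA

438.13 μA


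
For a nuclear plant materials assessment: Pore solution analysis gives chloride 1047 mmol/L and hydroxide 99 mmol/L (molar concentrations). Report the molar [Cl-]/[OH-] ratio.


Threshold parameter = [Cl-] / [OH-] (molar basis; both in mmol/L, so units cancel)
Ratio = 1047 / 99 = 10.58

10.58


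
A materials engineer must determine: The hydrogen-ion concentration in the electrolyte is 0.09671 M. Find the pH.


pH = −log10[H+]
pH = −log10(0.09671) = 1.01

1.01


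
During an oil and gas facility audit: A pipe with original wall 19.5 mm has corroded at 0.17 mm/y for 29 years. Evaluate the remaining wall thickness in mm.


Remaining wall = original − CR × time
t = 19.5 − 0.17*29 = 19.5 − 4.93 = 14.57 mm

14.57 mm


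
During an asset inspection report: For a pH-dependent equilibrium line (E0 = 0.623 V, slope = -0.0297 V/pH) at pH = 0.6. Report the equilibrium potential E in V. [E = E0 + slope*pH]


Apply the Pourbaix line equation: E = E0 + slope*pH
E = 0.623 + (-0.0297)*0.6 = 0.623 + (-0.01782) = 0.60518 V
Rounded to 3 decimal places: E = 0.605 V

0.605 V


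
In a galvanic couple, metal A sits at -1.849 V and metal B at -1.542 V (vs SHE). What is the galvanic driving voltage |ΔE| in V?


Driving voltage is the absolute potential difference.
|ΔE| = |-1.849 − (-1.542)| = 0.307 V

0.307 V


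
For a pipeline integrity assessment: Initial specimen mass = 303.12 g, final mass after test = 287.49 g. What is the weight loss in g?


Weight loss = initial − final
WL = 303.12 − 287.49 = 15.63 g

15.63 g


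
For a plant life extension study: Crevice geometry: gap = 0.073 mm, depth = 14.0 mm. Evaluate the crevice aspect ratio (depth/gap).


Aspect ratio = depth / gap
Ratio = 14.0 / 0.073 = 191.8

191.8


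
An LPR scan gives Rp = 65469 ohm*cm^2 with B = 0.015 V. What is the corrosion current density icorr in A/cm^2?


Apply the Stern-Geary relation: icorr = B / Rp
icorr = 0.015 / 65469 = 2.291×10^-7 A/cm^2

2.291×10^-7 A/cm^2


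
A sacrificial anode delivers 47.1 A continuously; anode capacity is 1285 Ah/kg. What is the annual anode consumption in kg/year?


Annual consumption = current * hours per year / capacity
Rate = 47.1 * 8760 / 1285 = 321.1 kg/year

321.1 kg/year


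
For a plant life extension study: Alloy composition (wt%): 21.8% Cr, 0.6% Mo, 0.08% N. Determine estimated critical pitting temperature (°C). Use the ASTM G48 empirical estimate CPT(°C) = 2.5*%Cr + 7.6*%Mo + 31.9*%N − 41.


Apply the ASTM G48 empirical CPT estimate: CPT(°C) = 2.5*%Cr + 7.6*%Mo + 31.9*%N − 41
2.5*21.8 = 54.5; 7.6*0.6 = 4.56; 31.9*0.08 = 2.552
CPT = 54.5 + 4.56 + 2.552 − 41 = 20.612 °C
Rounded to 0.1 °C: CPT ≈ 20.6 °C

20.6 °C


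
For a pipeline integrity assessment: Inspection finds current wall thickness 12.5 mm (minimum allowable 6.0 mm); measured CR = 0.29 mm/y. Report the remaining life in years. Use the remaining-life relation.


Apply the remaining-life relation: RL = (t_current − t_min) / CR
RL = (12.5 − 6.0) / 0.29 = 6.5 / 0.29 = 22.4 years

22.4 years


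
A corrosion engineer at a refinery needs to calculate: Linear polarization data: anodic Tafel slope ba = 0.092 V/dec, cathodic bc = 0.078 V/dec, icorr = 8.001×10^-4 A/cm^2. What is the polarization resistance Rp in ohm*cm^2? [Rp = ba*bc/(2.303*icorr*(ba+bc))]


Apply the Stern-Geary equation: Rp = ba*bc / (2.303*icorr*(ba+bc))
ba*bc = 0.092*0.078 = 0.007176
ba+bc = 0.17; 2.303*icorr*(ba+bc) = 2.303*8.001×10^-4*0.17 = 3.1324715×10^-4
Rp = 0.007176 / 3.1324715×10^-4 = 22.91 ohm*cm^2

22.91 ohm*cm^2


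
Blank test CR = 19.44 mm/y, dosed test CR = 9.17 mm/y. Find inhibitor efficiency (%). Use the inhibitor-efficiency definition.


Apply the inhibitor-efficiency definition: IE = (CR_blank − CR_inh)/CR_blank × 100
IE = (19.44 − 9.17) / 19.44 × 100
IE = 10.27 / 19.44 × 100 = 52.8 %

52.8 %


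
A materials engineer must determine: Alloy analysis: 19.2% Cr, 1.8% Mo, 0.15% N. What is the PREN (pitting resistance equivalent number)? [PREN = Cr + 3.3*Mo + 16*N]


Apply the PREN formula: PREN = Cr + 3.3*Mo + 16*N
PREN = 19.2 + 3.3*1.8 + 16*0.15
PREN = 19.2 + 5.94 + 2.4 = 27.54

27.54


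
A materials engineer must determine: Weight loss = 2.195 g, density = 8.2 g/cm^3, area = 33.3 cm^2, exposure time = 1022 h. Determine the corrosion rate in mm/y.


Apply the mm/y weight-loss relation: CR = 87600 * W / (D * A * T)
Numerator: 87600 * 2.195 = 192282.0
Denominator: 8.2 * 33.3 * 1022 = 279067.32
CR = 192282.0 / 279067.32 = 0.689 mm/y

0.689 mm/y


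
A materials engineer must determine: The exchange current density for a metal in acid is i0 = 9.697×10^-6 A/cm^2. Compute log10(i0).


i0 = 9.697×10^-6 A/cm^2
log10(i0) = -5.013

-5.013


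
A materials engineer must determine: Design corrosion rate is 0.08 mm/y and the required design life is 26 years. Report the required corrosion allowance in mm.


Corrosion allowance = CR × design life
CA = 0.08 * 26 = 2.08 mm

2.08 mm


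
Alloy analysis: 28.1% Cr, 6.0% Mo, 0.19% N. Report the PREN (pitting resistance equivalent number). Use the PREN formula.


Apply the PREN formula: PREN = Cr + 3.3*Mo + 16*N
PREN = 28.1 + 3.3*6.0 + 16*0.19
PREN = 28.1 + 19.8 + 3.04 = 50.94

50.94


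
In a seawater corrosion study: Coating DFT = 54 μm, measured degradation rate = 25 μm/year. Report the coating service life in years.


Service life = thickness / degradation rate
Life = 54 / 25 = 2.2 years

2.2 years


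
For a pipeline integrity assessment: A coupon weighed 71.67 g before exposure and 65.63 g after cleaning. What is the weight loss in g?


Weight loss = initial − final
WL = 71.67 − 65.63 = 6.04 g

6.04 g


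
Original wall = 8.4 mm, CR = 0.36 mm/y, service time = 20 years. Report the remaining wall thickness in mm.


Remaining wall = original − CR × time
t = 8.4 − 0.36*20 = 8.4 − 7.2 = 1.2 mm

1.2 mm


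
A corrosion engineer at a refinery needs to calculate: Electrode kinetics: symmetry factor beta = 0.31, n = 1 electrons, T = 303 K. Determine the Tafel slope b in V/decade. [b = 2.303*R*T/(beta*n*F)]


Apply the Tafel slope relation: b = 2.303*R*T/(beta*n*F)
Numerator: 2.303 * 8.314 * 303 = 5801.58
Denominator: 0.31 * 1 * 96485 = 29910.35
b = 5801.58 / 29910.35 = 0.194 V/decade

0.194 V/decade


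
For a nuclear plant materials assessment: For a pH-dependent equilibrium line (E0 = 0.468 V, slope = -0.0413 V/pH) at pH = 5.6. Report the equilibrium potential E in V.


Apply the Pourbaix line equation: E = E0 + slope*pH
E = 0.468 + (-0.0413)*5.6 = 0.468 + (-0.23128) = 0.23672 V
Rounded to 3 decimal places: E = 0.237 V

0.237 V


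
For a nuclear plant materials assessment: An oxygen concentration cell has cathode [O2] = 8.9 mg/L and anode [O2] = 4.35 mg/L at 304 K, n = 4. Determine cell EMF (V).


Apply the Nernst concentration-cell relation: E = (RT/nF)*ln(C_cathode/C_anode)
RT/nF = 8.314*304/(4*96485) = 0.00654883 V
ln(8.9/4.35) = 0.71588
E = 0.00654883 * 0.71588 = 0.00469 V

0.00469 V


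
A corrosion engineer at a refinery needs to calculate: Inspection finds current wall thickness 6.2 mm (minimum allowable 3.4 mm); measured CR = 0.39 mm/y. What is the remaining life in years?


Apply the remaining-life relation: RL = (t_current − t_min) / CR
RL = (6.2 − 3.4) / 0.39 = 2.8 / 0.39 = 7.2 years

7.2 years


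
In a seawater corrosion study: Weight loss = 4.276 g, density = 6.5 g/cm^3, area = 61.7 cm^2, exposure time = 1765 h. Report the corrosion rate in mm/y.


Apply the mm/y weight-loss relation: CR = 87600 * W / (D * A * T)
Numerator: 87600 * 4.276 = 374577.6
Denominator: 6.5 * 61.7 * 1765 = 707853.25
CR = 374577.6 / 707853.25 = 0.52917 mm/y

0.52917 mm/y


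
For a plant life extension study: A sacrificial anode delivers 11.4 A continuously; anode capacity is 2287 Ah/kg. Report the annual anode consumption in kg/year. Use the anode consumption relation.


Annual consumption = current * hours per year / capacity
Rate = 11.4 * 8760 / 2287 = 43.7 kg/year

43.7 kg/year


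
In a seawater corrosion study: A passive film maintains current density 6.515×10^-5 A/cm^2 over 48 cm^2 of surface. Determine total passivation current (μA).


I = i_pass * A, then convert A → μA (×10^6)
I = 6.515×10^-5 * 48 * 10^6 = 3127.2 μA

3127.2 μA


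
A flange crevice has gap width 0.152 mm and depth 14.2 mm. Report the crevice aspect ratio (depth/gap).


Aspect ratio = depth / gap
Ratio = 14.2 / 0.152 = 93.4

93.4


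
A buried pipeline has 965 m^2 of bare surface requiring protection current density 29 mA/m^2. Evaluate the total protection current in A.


I = area * current density, then convert mA → A (÷1000)
I = 965 * 29 / 1000 = 27.99 A

27.99 A


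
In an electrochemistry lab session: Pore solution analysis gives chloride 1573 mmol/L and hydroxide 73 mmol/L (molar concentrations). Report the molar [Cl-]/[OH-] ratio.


Threshold parameter = [Cl-] / [OH-] (molar basis; both in mmol/L, so units cancel)
Ratio = 1573 / 73 = 21.55

21.55


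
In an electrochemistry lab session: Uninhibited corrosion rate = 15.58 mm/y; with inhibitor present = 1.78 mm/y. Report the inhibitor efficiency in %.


Apply the inhibitor-efficiency definition: IE = (CR_blank − CR_inh)/CR_blank × 100
IE = (15.58 − 1.78) / 15.58 × 100
IE = 13.8 / 15.58 × 100 = 88.6 %

88.6 %


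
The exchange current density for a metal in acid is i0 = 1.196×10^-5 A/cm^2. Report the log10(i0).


i0 = 1.196×10^-5 A/cm^2
log10(i0) = -4.922

-4.922


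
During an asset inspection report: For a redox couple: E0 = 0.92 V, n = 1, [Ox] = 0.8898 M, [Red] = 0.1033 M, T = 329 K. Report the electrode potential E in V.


Apply the Nernst equation: E = E0 + (RT/nF)*ln([Ox]/[Red])
Step 1: RT/nF = 8.314*329/(1*96485) = 0.02834955 V
Step 2: [Ox]/[Red] = 0.8898/0.1033 = 8.613746
Step 3: ln(8.613746) = 2.153359
Step 4: correction = 0.02834955 * 2.153359 = 0.061 V
E = 0.92 + 0.061 = 0.981 V

0.981 V


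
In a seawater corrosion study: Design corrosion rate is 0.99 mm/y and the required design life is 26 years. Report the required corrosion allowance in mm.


Corrosion allowance = CR × design life
CA = 0.99 * 26 = 25.74 mm

25.74 mm


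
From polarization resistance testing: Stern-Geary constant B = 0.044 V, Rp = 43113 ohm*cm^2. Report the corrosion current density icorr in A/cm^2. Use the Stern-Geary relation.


Apply the Stern-Geary relation: icorr = B / Rp
icorr = 0.044 / 43113 = 1.021×10^-6 A/cm^2

1.021×10^-6 A/cm^2


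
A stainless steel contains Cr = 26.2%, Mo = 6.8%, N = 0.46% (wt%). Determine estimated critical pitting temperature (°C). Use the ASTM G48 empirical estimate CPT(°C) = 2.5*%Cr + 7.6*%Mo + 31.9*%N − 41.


Apply the ASTM G48 empirical CPT estimate: CPT(°C) = 2.5*%Cr + 7.6*%Mo + 31.9*%N − 41
2.5*26.2 = 65.5; 7.6*6.8 = 51.68; 31.9*0.46 = 14.674
CPT = 65.5 + 51.68 + 14.674 − 41 = 90.854 °C
Rounded to 0.1 °C: CPT ≈ 90.9 °C

90.9 °C


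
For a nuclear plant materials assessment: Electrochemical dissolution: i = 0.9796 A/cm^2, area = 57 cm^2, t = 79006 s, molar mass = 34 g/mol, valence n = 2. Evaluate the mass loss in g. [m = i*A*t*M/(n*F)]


Apply Faraday's law: m = i*A*t*M / (n*F)
Total charge passed Q = i*A*t = 0.9796*57*79006 = 4411473.8232 C
m = Q*M/(n*F) = 4411473.8232*34/(2*96485) = 777.2716 g

777.2716 g


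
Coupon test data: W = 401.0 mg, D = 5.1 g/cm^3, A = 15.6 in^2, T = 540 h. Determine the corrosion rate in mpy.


Apply the mpy weight-loss relation: CR = 534 * W / (D * A * T)
Numerator: 534 * 401.0 = 214134.0
Denominator: 5.1 * 15.6 * 540 = 42962.4
CR = 214134.0 / 42962.4 = 4.98422 mpy

4.98422 mpy


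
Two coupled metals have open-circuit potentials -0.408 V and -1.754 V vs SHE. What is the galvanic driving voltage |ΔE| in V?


Driving voltage is the absolute potential difference.
|ΔE| = |-0.408 − (-1.754)| = 1.346 V

1.346 V


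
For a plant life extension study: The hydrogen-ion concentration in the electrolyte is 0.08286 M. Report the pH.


pH = −log10[H+]
pH = −log10(0.08286) = 1.08

1.08


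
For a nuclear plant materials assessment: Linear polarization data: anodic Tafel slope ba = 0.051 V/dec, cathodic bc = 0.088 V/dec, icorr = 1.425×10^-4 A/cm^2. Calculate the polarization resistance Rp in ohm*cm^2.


Apply the Stern-Geary equation: Rp = ba*bc / (2.303*icorr*(ba+bc))
ba*bc = 0.051*0.088 = 0.004488
ba+bc = 0.139; 2.303*icorr*(ba+bc) = 2.303*1.425×10^-4*0.139 = 4.5616673×10^-5
Rp = 0.004488 / 4.5616673×10^-5 = 98.4 ohm*cm^2

98.4 ohm*cm^2


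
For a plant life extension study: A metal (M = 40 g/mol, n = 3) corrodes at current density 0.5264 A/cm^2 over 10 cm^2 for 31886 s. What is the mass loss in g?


Apply Faraday's law: m = i*A*t*M / (n*F)
Total charge passed Q = i*A*t = 0.5264*10*31886 = 167847.904 C
m = Q*M/(n*F) = 167847.904*40/(3*96485) = 23.195 g

23.195 g


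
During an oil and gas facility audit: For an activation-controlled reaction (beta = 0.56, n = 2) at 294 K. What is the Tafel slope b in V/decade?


Apply the Tafel slope relation: b = 2.303*R*T/(beta*n*F)
Numerator: 2.303 * 8.314 * 294 = 5629.26
Denominator: 0.56 * 2 * 96485 = 108063.2
b = 5629.26 / 108063.2 = 0.052 V/decade

0.052 V/decade


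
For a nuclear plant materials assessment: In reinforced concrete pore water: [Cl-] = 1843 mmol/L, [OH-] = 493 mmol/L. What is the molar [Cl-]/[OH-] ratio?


Threshold parameter = [Cl-] / [OH-] (molar basis; both in mmol/L, so units cancel)
Ratio = 1843 / 493 = 3.74

3.74


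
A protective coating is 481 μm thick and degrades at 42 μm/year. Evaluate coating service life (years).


Service life = thickness / degradation rate
Life = 481 / 42 = 11.5 years

11.5 years


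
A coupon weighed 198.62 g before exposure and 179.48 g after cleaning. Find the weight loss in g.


Weight loss = initial − final
WL = 198.62 − 179.48 = 19.14 g

19.14 g


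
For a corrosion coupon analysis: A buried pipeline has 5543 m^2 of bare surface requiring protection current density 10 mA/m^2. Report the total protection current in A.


I = area * current density, then convert mA → A (÷1000)
I = 5543 * 10 / 1000 = 55.43 A

55.43 A


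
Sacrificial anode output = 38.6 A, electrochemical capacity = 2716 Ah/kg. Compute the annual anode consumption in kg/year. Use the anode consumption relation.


Annual consumption = current * hours per year / capacity
Rate = 38.6 * 8760 / 2716 = 124.5 kg/year

124.5 kg/year


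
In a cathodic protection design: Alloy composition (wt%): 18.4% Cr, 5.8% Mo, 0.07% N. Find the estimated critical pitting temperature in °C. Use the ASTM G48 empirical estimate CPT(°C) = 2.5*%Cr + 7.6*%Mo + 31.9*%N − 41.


Apply the ASTM G48 empirical CPT estimate: CPT(°C) = 2.5*%Cr + 7.6*%Mo + 31.9*%N − 41
2.5*18.4 = 46; 7.6*5.8 = 44.08; 31.9*0.07 = 2.233
CPT = 46 + 44.08 + 2.233 − 41 = 51.313 °C
Rounded to 0.1 °C: CPT ≈ 51.3 °C

51.3 °C


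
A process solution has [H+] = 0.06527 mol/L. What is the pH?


pH = −log10[H+]
pH = −log10(0.06527) = 1.19

1.19


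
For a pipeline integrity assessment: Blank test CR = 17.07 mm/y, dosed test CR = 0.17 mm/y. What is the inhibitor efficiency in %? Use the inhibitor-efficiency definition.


Apply the inhibitor-efficiency definition: IE = (CR_blank − CR_inh)/CR_blank × 100
IE = (17.07 − 0.17) / 17.07 × 100
IE = 16.9 / 17.07 × 100 = 99.0 %

99.0 %


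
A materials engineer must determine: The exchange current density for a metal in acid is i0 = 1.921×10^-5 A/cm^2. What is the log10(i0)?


i0 = 1.921×10^-5 A/cm^2
log10(i0) = -4.716

-4.716


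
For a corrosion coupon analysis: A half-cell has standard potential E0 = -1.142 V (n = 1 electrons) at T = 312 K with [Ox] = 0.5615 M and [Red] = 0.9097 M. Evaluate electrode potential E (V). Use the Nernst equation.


Apply the Nernst equation: E = E0 + (RT/nF)*ln([Ox]/[Red])
Step 1: RT/nF = 8.314*312/(1*96485) = 0.02688468 V
Step 2: [Ox]/[Red] = 0.5615/0.9097 = 0.617236
Step 3: ln(0.617236) = -0.482504
Step 4: correction = 0.02688468 * -0.482504 = -0.013 V
E = -1.142 + -0.013 = -1.155 V

-1.155 V


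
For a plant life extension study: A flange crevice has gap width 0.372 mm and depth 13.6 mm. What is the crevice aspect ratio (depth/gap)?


Aspect ratio = depth / gap
Ratio = 13.6 / 0.372 = 36.6

36.6


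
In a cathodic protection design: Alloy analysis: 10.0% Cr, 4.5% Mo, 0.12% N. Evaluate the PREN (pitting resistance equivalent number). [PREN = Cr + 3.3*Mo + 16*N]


Apply the PREN formula: PREN = Cr + 3.3*Mo + 16*N
PREN = 10.0 + 3.3*4.5 + 16*0.12
PREN = 10.0 + 14.85 + 1.92 = 26.77

26.77


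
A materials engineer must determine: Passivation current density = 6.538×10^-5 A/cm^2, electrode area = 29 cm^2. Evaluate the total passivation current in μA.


I = i_pass * A, then convert A → μA (×10^6)
I = 6.538×10^-5 * 29 * 10^6 = 1896.02 μA

1896.02 μA


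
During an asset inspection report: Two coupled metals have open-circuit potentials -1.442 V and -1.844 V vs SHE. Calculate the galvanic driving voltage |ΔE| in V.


Driving voltage is the absolute potential difference.
|ΔE| = |-1.442 − (-1.844)| = 0.402 V

0.402 V


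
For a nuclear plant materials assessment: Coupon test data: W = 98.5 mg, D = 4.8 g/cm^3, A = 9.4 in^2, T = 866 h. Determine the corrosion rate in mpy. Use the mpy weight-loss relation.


Apply the mpy weight-loss relation: CR = 534 * W / (D * A * T)
Numerator: 534 * 98.5 = 52599.0
Denominator: 4.8 * 9.4 * 866 = 39073.92
CR = 52599.0 / 39073.92 = 1.34614 mpy

1.34614 mpy
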